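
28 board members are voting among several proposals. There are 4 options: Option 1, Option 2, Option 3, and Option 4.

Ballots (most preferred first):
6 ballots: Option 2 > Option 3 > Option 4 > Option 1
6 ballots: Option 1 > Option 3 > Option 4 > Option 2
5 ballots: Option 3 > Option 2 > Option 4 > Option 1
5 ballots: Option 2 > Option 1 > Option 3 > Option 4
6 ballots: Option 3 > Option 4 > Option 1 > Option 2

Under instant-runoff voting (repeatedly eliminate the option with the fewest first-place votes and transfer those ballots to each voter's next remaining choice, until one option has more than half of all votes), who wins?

Round 1: Option 1 6, Option 2 11, Option 3 11, Option 4 0. Option 4 eliminated.
Round 2: Option 1 6, Option 2 11, Option 3 11. Option 1 eliminated.
Round 3: Option 2 11, Option 3 17. Option 3 has a majority (≥15).

Option 3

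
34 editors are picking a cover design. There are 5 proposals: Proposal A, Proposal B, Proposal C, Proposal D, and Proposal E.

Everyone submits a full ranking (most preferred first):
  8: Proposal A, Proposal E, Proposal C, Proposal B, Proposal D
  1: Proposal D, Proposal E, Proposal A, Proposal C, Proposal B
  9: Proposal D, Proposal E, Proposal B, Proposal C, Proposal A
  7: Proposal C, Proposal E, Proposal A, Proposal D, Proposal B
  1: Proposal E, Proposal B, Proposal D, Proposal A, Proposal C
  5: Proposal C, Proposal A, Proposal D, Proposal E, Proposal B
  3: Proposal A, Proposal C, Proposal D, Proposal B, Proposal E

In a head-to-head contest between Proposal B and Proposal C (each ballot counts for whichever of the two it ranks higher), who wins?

Proposal C

Proposal B is ranked above Proposal C on 10 ballots; Proposal C above Proposal B on 24.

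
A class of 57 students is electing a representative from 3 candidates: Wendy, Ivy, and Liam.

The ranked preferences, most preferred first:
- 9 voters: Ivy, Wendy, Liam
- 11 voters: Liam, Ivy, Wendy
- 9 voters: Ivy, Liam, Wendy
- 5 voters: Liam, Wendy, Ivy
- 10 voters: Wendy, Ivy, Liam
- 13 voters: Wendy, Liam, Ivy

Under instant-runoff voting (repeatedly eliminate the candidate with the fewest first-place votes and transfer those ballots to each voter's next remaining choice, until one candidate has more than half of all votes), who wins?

Ivy

Round 1: Wendy 23, Ivy 18, Liam 16. Liam eliminated.
Round 2: Wendy 28, Ivy 29. Ivy has a majority (≥29).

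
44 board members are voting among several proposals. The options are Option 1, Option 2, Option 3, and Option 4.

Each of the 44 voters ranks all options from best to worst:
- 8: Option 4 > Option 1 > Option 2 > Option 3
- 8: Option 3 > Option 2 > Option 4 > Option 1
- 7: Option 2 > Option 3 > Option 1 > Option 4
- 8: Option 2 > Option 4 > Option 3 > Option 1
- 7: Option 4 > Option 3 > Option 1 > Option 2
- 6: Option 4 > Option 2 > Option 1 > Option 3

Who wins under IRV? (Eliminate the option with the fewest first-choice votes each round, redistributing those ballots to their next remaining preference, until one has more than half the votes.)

Round 1: Option 1 0, Option 2 15, Option 3 8, Option 4 21. Option 1 eliminated.
Round 2: Option 2 15, Option 3 8, Option 4 21. Option 3 eliminated.
Round 3: Option 2 23, Option 4 21. Option 2 has a majority (≥23).

Option 2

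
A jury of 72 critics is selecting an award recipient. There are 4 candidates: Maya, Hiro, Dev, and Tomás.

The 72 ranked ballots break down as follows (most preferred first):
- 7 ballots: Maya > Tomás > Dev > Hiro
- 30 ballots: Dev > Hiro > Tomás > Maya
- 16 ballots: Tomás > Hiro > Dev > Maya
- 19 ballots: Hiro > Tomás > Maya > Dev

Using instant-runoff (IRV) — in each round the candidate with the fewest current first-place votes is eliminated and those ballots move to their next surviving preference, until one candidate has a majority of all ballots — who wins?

Tomás

Round 1: Maya 7, Hiro 19, Dev 30, Tomás 16. Maya eliminated.
Round 2: Hiro 19, Dev 30, Tomás 23. Hiro eliminated.
Round 3: Dev 30, Tomás 42. Tomás has a majority (≥37).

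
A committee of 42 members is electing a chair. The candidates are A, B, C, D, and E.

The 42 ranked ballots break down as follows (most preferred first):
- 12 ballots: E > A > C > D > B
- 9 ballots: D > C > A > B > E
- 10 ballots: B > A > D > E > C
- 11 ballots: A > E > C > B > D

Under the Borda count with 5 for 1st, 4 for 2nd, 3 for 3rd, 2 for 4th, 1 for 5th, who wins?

A: 12×4 + 9×3 + 10×4 + 11×5 = 170
B: 12×1 + 9×2 + 10×5 + 11×2 = 102
C: 12×3 + 9×4 + 10×1 + 11×3 = 115
D: 12×2 + 9×5 + 10×3 + 11×1 = 110
E: 12×5 + 9×1 + 10×2 + 11×4 = 133

A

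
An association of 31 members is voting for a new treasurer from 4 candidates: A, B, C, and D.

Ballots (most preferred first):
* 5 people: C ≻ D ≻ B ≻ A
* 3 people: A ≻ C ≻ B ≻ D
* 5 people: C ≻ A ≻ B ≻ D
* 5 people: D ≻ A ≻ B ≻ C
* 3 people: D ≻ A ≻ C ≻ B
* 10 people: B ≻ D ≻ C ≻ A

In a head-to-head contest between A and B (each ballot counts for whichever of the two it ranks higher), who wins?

A is ranked above B on 16 ballots; B above A on 15.

A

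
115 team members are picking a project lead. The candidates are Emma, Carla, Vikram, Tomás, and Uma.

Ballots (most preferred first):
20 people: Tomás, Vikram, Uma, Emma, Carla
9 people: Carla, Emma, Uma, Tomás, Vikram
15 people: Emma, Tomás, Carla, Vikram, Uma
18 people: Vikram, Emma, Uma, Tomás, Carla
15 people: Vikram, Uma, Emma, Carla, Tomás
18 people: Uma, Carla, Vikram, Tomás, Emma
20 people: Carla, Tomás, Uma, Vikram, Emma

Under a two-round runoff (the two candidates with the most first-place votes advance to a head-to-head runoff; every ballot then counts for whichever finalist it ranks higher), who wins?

Round 1 first-place votes: Emma 15, Carla 29, Vikram 33, Tomás 20, Uma 18. Vikram and Carla advance.
Runoff: Vikram is ranked above Carla on 53 ballots, Carla above Vikram on 62.

Carla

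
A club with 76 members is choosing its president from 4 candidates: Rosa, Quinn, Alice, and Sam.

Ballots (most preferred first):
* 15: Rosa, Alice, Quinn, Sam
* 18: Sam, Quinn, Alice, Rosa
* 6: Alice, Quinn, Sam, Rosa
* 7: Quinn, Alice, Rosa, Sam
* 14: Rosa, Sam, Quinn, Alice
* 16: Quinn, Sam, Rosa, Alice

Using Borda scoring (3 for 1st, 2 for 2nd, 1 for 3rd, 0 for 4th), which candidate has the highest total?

Rosa: 15×3 + 18×0 + 6×0 + 7×1 + 14×3 + 16×1 = 110
Quinn: 15×1 + 18×2 + 6×2 + 7×3 + 14×1 + 16×3 = 146
Alice: 15×2 + 18×1 + 6×3 + 7×2 + 14×0 + 16×0 = 80
Sam: 15×0 + 18×3 + 6×1 + 7×0 + 14×2 + 16×2 = 120

Quinn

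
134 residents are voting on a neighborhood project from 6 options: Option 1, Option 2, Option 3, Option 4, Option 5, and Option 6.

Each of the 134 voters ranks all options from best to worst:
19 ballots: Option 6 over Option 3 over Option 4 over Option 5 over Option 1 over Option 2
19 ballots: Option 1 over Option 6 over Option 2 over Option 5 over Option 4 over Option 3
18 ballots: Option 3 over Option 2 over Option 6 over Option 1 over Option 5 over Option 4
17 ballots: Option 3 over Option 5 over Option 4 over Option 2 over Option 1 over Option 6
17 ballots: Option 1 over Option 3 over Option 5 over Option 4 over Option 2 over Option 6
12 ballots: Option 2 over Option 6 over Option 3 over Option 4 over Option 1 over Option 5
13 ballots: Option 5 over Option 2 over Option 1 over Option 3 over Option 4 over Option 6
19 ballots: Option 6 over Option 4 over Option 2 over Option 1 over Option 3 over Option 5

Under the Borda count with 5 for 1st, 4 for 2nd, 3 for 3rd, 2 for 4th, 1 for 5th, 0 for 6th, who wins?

Option 3

Option 1: 19×1 + 19×5 + 18×2 + 17×1 + 17×5 + 12×1 + 13×3 + 19×2 = 341
Option 2: 19×0 + 19×3 + 18×4 + 17×2 + 17×1 + 12×5 + 13×4 + 19×3 = 349
Option 3: 19×4 + 19×0 + 18×5 + 17×5 + 17×4 + 12×3 + 13×2 + 19×1 = 400
Option 4: 19×3 + 19×1 + 18×0 + 17×3 + 17×2 + 12×2 + 13×1 + 19×4 = 274
Option 5: 19×2 + 19×2 + 18×1 + 17×4 + 17×3 + 12×0 + 13×5 + 19×0 = 278
Option 6: 19×5 + 19×4 + 18×3 + 17×0 + 17×0 + 12×4 + 13×0 + 19×5 = 368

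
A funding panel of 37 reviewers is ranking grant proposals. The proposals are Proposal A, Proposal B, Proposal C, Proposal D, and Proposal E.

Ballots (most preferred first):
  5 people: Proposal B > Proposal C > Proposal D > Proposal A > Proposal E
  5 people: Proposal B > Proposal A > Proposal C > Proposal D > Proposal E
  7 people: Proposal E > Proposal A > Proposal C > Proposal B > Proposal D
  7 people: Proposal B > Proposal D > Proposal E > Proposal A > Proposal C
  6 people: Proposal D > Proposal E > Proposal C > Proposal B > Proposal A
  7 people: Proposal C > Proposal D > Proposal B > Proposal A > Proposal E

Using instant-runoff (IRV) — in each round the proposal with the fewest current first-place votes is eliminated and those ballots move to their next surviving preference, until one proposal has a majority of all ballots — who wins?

Round 1: Proposal A 0, Proposal B 17, Proposal C 7, Proposal D 6, Proposal E 7. Proposal A eliminated.
Round 2: Proposal B 17, Proposal C 7, Proposal D 6, Proposal E 7. Proposal D eliminated.
Round 3: Proposal B 17, Proposal C 7, Proposal E 13. Proposal C eliminated.
Round 4: Proposal B 24, Proposal E 13. Proposal B has a majority (≥19).

Proposal B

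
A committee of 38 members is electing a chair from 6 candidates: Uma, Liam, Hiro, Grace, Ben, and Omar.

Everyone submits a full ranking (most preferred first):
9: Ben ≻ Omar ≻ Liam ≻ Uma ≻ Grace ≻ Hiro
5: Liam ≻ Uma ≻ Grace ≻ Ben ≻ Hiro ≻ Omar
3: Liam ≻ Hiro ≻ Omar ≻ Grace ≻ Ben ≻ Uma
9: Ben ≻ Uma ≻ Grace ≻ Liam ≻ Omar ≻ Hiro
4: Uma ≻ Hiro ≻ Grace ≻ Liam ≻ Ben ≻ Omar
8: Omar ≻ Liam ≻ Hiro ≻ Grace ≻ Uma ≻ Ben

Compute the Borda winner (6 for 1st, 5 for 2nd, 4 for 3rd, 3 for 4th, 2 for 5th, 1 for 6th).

Uma: 9×3 + 5×5 + 3×1 + 9×5 + 4×6 + 8×2 = 140
Liam: 9×4 + 5×6 + 3×6 + 9×3 + 4×3 + 8×5 = 163
Hiro: 9×1 + 5×2 + 3×5 + 9×1 + 4×5 + 8×4 = 95
Grace: 9×2 + 5×4 + 3×3 + 9×4 + 4×4 + 8×3 = 123
Ben: 9×6 + 5×3 + 3×2 + 9×6 + 4×2 + 8×1 = 145
Omar: 9×5 + 5×1 + 3×4 + 9×2 + 4×1 + 8×6 = 132

Liam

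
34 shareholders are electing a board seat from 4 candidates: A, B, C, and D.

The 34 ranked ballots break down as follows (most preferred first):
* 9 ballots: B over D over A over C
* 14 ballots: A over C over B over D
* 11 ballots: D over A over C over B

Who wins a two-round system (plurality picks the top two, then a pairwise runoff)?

D

Round 1 first-place votes: A 14, B 9, C 0, D 11. A and D advance.
Runoff: A is ranked above D on 14 ballots, D above A on 20.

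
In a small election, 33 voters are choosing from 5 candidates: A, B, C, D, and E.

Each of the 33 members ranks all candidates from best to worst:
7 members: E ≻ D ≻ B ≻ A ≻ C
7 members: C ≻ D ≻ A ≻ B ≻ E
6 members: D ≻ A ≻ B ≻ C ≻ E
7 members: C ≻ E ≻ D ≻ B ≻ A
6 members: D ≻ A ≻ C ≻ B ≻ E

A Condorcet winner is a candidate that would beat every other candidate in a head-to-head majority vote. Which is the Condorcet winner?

D vs A: 33–0
D vs B: 33–0
D vs C: 19–14
D vs E: 19–14
D beats every other candidate.

D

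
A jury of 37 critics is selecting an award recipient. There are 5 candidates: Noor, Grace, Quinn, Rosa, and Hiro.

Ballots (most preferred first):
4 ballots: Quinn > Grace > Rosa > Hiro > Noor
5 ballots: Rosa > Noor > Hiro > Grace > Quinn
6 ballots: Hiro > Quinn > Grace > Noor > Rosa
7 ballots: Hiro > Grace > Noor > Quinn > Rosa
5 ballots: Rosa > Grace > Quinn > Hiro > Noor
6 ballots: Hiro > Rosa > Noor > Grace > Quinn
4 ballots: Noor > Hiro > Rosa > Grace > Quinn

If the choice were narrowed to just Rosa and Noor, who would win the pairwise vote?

Rosa is ranked above Noor on 20 ballots; Noor above Rosa on 17.

Rosa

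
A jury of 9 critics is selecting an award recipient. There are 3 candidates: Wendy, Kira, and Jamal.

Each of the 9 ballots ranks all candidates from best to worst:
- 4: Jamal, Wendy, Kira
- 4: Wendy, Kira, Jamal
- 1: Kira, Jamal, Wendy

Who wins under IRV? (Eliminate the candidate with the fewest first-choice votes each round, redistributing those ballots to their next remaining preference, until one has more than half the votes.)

Round 1: Wendy 4, Kira 1, Jamal 4. Kira eliminated.
Round 2: Wendy 4, Jamal 5. Jamal has a majority (≥5).

Jamal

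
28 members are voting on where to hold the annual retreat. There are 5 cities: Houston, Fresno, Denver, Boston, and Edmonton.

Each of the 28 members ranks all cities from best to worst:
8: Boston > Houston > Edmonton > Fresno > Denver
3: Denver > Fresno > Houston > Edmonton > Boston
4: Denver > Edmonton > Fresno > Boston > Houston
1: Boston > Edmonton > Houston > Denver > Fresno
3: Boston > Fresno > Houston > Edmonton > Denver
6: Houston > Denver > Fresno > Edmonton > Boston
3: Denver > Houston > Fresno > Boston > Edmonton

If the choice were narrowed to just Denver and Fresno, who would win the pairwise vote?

Denver is ranked above Fresno on 17 ballots; Fresno above Denver on 11.

Denver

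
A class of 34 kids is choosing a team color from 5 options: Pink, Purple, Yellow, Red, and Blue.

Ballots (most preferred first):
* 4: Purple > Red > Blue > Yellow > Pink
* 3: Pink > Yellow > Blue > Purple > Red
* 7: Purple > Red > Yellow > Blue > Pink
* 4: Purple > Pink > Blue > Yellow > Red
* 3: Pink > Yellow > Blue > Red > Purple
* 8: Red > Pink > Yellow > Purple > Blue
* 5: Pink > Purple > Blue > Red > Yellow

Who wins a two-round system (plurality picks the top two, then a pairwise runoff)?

Round 1 first-place votes: Pink 11, Purple 15, Yellow 0, Red 8, Blue 0. Purple and Pink advance.
Runoff: Purple is ranked above Pink on 15 ballots, Pink above Purple on 19.

Pink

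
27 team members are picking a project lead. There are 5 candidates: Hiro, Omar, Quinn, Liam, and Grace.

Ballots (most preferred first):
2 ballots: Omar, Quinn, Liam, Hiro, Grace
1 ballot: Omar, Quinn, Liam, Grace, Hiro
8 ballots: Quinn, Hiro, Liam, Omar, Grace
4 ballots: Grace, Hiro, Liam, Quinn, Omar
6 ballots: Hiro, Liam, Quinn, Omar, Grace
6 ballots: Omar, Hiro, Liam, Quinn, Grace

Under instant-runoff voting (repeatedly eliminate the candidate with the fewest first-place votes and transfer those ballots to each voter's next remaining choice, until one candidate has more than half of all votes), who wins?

Round 1: Hiro 6, Omar 9, Quinn 8, Liam 0, Grace 4. Liam eliminated.
Round 2: Hiro 6, Omar 9, Quinn 8, Grace 4. Grace eliminated.
Round 3: Hiro 10, Omar 9, Quinn 8. Quinn eliminated.
Round 4: Hiro 18, Omar 9. Hiro has a majority (≥14).

Hiro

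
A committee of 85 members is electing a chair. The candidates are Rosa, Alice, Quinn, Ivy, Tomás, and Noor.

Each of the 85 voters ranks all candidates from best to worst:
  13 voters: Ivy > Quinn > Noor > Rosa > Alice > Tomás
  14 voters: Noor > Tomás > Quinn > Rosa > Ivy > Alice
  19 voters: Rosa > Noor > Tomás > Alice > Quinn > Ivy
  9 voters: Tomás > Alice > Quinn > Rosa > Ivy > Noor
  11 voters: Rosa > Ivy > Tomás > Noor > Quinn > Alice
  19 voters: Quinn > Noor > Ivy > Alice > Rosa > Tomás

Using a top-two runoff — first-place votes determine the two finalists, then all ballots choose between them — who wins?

Quinn

Round 1 first-place votes: Rosa 30, Alice 0, Quinn 19, Ivy 13, Tomás 9, Noor 14. Rosa and Quinn advance.
Runoff: Rosa is ranked above Quinn on 30 ballots, Quinn above Rosa on 55.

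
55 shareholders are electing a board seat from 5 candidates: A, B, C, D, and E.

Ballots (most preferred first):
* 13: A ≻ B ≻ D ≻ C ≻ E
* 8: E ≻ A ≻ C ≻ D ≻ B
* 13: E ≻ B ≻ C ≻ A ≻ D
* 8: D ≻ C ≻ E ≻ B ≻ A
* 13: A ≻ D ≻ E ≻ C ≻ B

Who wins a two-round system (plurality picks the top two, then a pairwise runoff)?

E

Round 1 first-place votes: A 26, B 0, C 0, D 8, E 21. A and E advance.
Runoff: A is ranked above E on 26 ballots, E above A on 29.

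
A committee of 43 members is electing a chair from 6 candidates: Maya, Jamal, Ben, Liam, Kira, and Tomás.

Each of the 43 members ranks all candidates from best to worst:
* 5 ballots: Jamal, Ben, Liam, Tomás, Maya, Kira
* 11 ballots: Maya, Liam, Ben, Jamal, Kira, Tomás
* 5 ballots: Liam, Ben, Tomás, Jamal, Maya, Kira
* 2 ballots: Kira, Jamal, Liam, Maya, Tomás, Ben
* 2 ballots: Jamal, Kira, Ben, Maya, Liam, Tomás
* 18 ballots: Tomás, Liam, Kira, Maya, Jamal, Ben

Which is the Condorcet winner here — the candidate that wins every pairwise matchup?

Liam vs Maya: 30–13
Liam vs Jamal: 34–9
Liam vs Ben: 36–7
Liam vs Kira: 39–4
Liam vs Tomás: 25–18
Liam beats every other candidate.

Liam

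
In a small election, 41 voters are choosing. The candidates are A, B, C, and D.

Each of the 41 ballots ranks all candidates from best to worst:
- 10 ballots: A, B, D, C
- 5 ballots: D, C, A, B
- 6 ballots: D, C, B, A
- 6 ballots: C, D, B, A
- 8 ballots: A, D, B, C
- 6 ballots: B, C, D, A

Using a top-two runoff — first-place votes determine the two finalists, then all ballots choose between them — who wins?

D

Round 1 first-place votes: A 18, B 6, C 6, D 11. A and D advance.
Runoff: A is ranked above D on 18 ballots, D above A on 23.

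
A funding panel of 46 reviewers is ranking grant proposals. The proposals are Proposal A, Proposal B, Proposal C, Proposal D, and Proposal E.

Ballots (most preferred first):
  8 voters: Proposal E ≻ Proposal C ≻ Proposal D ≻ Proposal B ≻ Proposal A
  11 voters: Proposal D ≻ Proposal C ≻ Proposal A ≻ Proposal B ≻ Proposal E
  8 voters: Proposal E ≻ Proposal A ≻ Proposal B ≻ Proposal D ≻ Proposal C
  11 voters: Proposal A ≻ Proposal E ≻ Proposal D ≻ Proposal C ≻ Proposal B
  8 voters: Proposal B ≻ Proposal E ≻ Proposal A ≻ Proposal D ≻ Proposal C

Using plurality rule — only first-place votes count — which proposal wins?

First-place votes: Proposal A 11, Proposal B 8, Proposal C 0, Proposal D 11, Proposal E 16.

Proposal E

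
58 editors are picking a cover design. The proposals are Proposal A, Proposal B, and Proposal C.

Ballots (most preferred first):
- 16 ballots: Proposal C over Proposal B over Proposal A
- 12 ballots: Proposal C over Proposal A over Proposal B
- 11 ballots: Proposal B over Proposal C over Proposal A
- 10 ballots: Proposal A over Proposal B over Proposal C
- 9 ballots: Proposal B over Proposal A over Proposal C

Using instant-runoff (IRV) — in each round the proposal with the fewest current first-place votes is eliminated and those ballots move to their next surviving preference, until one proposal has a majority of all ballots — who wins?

Proposal B

Round 1: Proposal A 10, Proposal B 20, Proposal C 28. Proposal A eliminated.
Round 2: Proposal B 30, Proposal C 28. Proposal B has a majority (≥30).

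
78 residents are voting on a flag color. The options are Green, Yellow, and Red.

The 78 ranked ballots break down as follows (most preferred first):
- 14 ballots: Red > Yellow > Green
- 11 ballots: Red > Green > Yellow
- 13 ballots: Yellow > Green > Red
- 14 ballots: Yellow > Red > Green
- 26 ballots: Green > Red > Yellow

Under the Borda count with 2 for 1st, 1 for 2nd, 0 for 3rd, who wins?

Green: 14×0 + 11×1 + 13×1 + 14×0 + 26×2 = 76
Yellow: 14×1 + 11×0 + 13×2 + 14×2 + 26×0 = 68
Red: 14×2 + 11×2 + 13×0 + 14×1 + 26×1 = 90

Red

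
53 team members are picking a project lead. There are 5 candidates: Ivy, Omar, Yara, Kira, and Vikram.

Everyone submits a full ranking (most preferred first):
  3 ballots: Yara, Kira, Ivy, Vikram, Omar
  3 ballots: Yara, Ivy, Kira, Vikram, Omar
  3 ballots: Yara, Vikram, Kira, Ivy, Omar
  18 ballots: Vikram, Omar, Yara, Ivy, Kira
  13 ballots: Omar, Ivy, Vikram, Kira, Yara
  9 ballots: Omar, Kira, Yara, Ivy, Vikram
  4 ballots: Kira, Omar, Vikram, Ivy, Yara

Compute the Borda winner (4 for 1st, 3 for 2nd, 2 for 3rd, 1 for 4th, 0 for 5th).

Ivy: 3×2 + 3×3 + 3×1 + 18×1 + 13×3 + 9×1 + 4×1 = 88
Omar: 3×0 + 3×0 + 3×0 + 18×3 + 13×4 + 9×4 + 4×3 = 154
Yara: 3×4 + 3×4 + 3×4 + 18×2 + 13×0 + 9×2 + 4×0 = 90
Kira: 3×3 + 3×2 + 3×2 + 18×0 + 13×1 + 9×3 + 4×4 = 77
Vikram: 3×1 + 3×1 + 3×3 + 18×4 + 13×2 + 9×0 + 4×2 = 121

Omar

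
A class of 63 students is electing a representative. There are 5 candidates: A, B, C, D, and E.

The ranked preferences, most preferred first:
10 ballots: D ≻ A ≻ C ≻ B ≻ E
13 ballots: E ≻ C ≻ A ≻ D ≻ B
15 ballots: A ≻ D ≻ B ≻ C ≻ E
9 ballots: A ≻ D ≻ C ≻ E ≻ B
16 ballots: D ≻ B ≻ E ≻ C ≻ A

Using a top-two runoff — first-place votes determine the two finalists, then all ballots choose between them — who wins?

A

Round 1 first-place votes: A 24, B 0, C 0, D 26, E 13. D and A advance.
Runoff: D is ranked above A on 26 ballots, A above D on 37.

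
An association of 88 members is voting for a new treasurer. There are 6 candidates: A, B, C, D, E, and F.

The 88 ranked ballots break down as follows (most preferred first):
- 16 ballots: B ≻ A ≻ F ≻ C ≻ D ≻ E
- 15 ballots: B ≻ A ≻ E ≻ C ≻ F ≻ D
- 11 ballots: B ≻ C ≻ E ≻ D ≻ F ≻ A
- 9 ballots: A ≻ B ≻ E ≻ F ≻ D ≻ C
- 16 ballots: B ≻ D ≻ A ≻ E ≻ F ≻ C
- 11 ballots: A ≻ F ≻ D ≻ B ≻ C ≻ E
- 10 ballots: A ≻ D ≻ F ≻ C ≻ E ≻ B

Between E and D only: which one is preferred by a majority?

E is ranked above D on 35 ballots; D above E on 53.

D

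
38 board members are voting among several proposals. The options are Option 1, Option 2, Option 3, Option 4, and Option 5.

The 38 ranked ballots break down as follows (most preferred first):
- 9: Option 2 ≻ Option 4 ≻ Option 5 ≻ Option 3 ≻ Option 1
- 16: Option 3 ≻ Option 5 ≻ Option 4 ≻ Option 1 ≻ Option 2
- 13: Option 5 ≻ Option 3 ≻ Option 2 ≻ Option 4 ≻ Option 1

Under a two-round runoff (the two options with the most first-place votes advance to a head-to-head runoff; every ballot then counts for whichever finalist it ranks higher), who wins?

Option 5

Round 1 first-place votes: Option 1 0, Option 2 9, Option 3 16, Option 4 0, Option 5 13. Option 3 and Option 5 advance.
Runoff: Option 3 is ranked above Option 5 on 16 ballots, Option 5 above Option 3 on 22.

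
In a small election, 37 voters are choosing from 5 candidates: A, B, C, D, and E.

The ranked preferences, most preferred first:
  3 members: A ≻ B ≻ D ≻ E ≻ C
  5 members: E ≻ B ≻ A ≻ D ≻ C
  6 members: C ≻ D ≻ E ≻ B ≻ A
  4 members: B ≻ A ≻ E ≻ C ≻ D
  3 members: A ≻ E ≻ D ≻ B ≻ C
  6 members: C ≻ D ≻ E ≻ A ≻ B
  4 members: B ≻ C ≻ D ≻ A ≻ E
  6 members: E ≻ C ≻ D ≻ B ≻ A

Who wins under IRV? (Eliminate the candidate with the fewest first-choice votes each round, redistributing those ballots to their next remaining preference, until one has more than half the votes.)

E

Round 1: A 6, B 8, C 12, D 0, E 11. D eliminated.
Round 2: A 6, B 8, C 12, E 11. A eliminated.
Round 3: B 11, C 12, E 14. B eliminated.
Round 4: C 16, E 21. E has a majority (≥19).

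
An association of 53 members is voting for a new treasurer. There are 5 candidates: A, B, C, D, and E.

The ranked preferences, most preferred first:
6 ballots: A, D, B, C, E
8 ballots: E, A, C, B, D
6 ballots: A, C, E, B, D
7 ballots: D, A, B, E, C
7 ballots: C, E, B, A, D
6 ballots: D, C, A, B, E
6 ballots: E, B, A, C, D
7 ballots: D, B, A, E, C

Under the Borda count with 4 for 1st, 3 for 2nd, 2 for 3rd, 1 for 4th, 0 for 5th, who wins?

A

A: 6×4 + 8×3 + 6×4 + 7×3 + 7×1 + 6×2 + 6×2 + 7×2 = 138
B: 6×2 + 8×1 + 6×1 + 7×2 + 7×2 + 6×1 + 6×3 + 7×3 = 99
C: 6×1 + 8×2 + 6×3 + 7×0 + 7×4 + 6×3 + 6×1 + 7×0 = 92
D: 6×3 + 8×0 + 6×0 + 7×4 + 7×0 + 6×4 + 6×0 + 7×4 = 98
E: 6×0 + 8×4 + 6×2 + 7×1 + 7×3 + 6×0 + 6×4 + 7×1 = 103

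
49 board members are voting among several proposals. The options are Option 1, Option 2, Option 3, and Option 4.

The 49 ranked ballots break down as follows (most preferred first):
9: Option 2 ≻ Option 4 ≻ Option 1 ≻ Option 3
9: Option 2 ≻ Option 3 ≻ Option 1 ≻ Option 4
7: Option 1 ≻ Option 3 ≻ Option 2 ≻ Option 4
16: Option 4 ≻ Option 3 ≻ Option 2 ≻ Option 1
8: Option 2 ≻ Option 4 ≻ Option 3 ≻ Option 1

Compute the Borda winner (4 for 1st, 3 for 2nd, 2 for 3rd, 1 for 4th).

Option 1: 9×2 + 9×2 + 7×4 + 16×1 + 8×1 = 88
Option 2: 9×4 + 9×4 + 7×2 + 16×2 + 8×4 = 150
Option 3: 9×1 + 9×3 + 7×3 + 16×3 + 8×2 = 121
Option 4: 9×3 + 9×1 + 7×1 + 16×4 + 8×3 = 131

Option 2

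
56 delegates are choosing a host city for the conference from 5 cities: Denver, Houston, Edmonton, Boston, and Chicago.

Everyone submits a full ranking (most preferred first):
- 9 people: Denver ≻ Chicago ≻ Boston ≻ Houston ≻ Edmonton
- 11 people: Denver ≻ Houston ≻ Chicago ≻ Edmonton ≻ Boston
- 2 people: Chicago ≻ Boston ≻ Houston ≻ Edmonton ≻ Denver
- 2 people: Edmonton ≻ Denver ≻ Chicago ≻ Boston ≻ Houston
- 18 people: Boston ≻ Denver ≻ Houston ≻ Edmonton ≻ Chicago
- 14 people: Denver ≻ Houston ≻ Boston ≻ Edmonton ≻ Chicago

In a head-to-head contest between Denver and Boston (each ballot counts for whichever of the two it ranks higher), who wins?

Denver

Denver is ranked above Boston on 36 ballots; Boston above Denver on 20.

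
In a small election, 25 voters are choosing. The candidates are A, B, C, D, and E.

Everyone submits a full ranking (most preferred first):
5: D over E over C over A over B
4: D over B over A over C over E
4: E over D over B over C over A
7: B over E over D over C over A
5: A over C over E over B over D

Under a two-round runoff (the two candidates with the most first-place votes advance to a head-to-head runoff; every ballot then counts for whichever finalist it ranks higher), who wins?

D

Round 1 first-place votes: A 5, B 7, C 0, D 9, E 4. D and B advance.
Runoff: D is ranked above B on 13 ballots, B above D on 12.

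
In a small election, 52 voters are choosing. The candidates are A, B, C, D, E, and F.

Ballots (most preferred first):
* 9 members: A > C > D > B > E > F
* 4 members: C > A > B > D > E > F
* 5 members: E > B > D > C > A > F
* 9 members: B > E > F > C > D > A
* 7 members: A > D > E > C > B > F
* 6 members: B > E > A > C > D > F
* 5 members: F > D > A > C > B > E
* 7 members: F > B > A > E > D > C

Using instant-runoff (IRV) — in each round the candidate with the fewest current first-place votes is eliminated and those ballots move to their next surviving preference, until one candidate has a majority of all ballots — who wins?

Round 1: A 16, B 15, C 4, D 0, E 5, F 12. D eliminated.
Round 2: A 16, B 15, C 4, E 5, F 12. C eliminated.
Round 3: A 20, B 15, E 5, F 12. E eliminated.
Round 4: A 20, B 20, F 12. F eliminated.
Round 5: A 25, B 27. B has a majority (≥27).

B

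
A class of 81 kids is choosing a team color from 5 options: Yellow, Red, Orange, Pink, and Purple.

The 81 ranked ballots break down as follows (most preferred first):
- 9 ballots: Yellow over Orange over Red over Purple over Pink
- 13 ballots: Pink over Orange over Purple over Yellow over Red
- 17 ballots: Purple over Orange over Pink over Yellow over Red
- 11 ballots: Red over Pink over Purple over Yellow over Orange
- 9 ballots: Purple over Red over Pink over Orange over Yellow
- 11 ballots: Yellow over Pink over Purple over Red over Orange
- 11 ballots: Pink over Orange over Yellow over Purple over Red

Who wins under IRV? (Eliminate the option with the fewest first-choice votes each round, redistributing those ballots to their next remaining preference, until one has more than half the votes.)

Round 1: Yellow 20, Red 11, Orange 0, Pink 24, Purple 26. Orange eliminated.
Round 2: Yellow 20, Red 11, Pink 24, Purple 26. Red eliminated.
Round 3: Yellow 20, Pink 35, Purple 26. Yellow eliminated.
Round 4: Pink 46, Purple 35. Pink has a majority (≥41).

Pink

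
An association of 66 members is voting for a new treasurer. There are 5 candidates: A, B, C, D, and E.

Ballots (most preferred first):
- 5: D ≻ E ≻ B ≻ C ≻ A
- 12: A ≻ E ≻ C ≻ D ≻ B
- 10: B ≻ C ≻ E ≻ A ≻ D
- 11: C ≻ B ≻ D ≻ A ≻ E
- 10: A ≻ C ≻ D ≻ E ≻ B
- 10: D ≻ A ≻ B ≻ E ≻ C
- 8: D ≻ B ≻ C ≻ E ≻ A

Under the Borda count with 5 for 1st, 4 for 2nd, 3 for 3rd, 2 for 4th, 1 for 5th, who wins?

C

A: 5×1 + 12×5 + 10×2 + 11×2 + 10×5 + 10×4 + 8×1 = 205
B: 5×3 + 12×1 + 10×5 + 11×4 + 10×1 + 10×3 + 8×4 = 193
C: 5×2 + 12×3 + 10×4 + 11×5 + 10×4 + 10×1 + 8×3 = 215
D: 5×5 + 12×2 + 10×1 + 11×3 + 10×3 + 10×5 + 8×5 = 212
E: 5×4 + 12×4 + 10×3 + 11×1 + 10×2 + 10×2 + 8×2 = 165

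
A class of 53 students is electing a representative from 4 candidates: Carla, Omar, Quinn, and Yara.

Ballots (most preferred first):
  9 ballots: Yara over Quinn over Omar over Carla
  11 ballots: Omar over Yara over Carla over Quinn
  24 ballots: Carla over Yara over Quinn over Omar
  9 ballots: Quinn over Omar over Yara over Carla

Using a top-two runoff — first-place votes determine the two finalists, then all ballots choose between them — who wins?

Omar

Round 1 first-place votes: Carla 24, Omar 11, Quinn 9, Yara 9. Carla and Omar advance.
Runoff: Carla is ranked above Omar on 24 ballots, Omar above Carla on 29.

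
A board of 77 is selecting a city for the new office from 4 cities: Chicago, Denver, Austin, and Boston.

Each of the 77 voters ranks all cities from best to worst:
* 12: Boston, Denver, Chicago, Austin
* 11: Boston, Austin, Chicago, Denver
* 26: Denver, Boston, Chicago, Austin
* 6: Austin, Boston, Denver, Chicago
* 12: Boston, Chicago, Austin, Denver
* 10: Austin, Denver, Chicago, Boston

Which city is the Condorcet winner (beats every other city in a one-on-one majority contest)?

Boston

Boston vs Chicago: 67–10
Boston vs Denver: 41–36
Boston vs Austin: 61–16
Boston beats every other city.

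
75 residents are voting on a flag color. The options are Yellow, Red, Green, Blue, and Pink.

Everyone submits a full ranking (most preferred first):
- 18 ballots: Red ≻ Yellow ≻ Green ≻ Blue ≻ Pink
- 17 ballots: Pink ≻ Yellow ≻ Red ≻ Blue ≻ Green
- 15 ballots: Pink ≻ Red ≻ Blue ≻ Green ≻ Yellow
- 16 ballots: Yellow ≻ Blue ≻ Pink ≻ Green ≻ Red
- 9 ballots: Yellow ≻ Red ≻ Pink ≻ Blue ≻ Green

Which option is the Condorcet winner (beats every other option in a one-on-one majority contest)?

Yellow vs Red: 42–33
Yellow vs Green: 60–15
Yellow vs Blue: 60–15
Yellow vs Pink: 43–32
Yellow beats every other option.

Yellow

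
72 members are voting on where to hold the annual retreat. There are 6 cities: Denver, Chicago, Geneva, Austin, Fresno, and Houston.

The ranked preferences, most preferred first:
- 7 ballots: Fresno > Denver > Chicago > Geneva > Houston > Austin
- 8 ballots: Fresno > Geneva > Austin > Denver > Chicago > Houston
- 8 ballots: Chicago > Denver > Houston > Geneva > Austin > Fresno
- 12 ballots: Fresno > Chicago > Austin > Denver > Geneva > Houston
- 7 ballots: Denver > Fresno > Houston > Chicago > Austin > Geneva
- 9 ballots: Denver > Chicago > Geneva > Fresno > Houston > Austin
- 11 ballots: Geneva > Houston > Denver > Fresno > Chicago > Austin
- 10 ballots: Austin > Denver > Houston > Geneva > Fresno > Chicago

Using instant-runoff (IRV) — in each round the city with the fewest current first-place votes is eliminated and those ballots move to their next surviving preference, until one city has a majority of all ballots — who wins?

Round 1: Denver 16, Chicago 8, Geneva 11, Austin 10, Fresno 27, Houston 0. Houston eliminated.
Round 2: Denver 16, Chicago 8, Geneva 11, Austin 10, Fresno 27. Chicago eliminated.
Round 3: Denver 24, Geneva 11, Austin 10, Fresno 27. Austin eliminated.
Round 4: Denver 34, Geneva 11, Fresno 27. Geneva eliminated.
Round 5: Denver 45, Fresno 27. Denver has a majority (≥37).

Denver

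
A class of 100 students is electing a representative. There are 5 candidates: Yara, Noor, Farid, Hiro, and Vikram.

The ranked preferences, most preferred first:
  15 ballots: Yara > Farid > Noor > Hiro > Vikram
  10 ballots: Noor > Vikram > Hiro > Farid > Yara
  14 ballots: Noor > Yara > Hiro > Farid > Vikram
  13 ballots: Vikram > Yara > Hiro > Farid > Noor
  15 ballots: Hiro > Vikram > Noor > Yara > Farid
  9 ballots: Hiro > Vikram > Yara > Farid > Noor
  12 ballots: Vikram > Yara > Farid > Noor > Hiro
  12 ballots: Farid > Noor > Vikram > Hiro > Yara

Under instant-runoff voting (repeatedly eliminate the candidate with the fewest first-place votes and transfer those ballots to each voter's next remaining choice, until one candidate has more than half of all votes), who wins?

Round 1: Yara 15, Noor 24, Farid 12, Hiro 24, Vikram 25. Farid eliminated.
Round 2: Yara 15, Noor 36, Hiro 24, Vikram 25. Yara eliminated.
Round 3: Noor 51, Hiro 24, Vikram 25. Noor has a majority (≥51).

Noor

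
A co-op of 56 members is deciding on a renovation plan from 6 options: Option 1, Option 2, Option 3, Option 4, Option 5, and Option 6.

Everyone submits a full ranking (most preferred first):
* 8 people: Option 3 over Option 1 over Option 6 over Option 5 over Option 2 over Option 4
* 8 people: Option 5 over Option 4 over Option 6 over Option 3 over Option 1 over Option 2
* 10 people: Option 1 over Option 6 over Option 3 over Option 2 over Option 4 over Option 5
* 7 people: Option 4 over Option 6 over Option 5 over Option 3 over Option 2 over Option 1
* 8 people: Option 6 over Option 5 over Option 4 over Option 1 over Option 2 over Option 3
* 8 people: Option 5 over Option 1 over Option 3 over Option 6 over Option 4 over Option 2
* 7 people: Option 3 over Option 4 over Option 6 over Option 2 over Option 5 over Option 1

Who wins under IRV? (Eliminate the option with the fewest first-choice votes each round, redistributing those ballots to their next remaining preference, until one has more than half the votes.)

Round 1: Option 1 10, Option 2 0, Option 3 15, Option 4 7, Option 5 16, Option 6 8. Option 2 eliminated.
Round 2: Option 1 10, Option 3 15, Option 4 7, Option 5 16, Option 6 8. Option 4 eliminated.
Round 3: Option 1 10, Option 3 15, Option 5 16, Option 6 15. Option 1 eliminated.
Round 4: Option 3 15, Option 5 16, Option 6 25. Option 3 eliminated.
Round 5: Option 5 16, Option 6 40. Option 6 has a majority (≥29).

Option 6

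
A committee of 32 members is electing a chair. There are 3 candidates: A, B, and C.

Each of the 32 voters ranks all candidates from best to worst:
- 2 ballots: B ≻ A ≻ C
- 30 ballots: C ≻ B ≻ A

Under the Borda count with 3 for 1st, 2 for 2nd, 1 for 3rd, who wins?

A: 2×2 + 30×1 = 34
B: 2×3 + 30×2 = 66
C: 2×1 + 30×3 = 92

C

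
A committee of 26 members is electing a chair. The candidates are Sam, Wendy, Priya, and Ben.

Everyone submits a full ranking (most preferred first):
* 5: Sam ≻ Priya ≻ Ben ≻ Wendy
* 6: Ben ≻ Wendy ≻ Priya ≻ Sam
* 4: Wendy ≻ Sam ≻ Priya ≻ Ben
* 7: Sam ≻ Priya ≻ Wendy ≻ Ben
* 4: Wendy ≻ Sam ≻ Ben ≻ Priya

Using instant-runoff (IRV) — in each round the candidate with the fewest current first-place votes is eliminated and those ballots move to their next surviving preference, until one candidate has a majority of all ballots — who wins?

Wendy

Round 1: Sam 12, Wendy 8, Priya 0, Ben 6. Priya eliminated.
Round 2: Sam 12, Wendy 8, Ben 6. Ben eliminated.
Round 3: Sam 12, Wendy 14. Wendy has a majority (≥14).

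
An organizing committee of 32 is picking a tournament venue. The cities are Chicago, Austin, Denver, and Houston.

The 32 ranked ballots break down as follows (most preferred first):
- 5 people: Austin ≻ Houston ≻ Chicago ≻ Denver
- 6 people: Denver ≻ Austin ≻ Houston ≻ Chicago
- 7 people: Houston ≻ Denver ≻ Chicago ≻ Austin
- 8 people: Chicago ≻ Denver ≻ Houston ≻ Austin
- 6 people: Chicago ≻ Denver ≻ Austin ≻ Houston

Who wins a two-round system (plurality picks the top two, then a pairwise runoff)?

Houston

Round 1 first-place votes: Chicago 14, Austin 5, Denver 6, Houston 7. Chicago and Houston advance.
Runoff: Chicago is ranked above Houston on 14 ballots, Houston above Chicago on 18.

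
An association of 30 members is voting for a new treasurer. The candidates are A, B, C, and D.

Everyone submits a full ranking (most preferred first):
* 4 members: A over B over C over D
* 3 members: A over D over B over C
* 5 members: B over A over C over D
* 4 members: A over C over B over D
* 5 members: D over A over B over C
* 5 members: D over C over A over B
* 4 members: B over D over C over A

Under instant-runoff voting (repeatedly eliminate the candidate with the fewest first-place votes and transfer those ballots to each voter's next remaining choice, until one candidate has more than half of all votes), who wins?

Round 1: A 11, B 9, C 0, D 10. C eliminated.
Round 2: A 11, B 9, D 10. B eliminated.
Round 3: A 16, D 14. A has a majority (≥16).

A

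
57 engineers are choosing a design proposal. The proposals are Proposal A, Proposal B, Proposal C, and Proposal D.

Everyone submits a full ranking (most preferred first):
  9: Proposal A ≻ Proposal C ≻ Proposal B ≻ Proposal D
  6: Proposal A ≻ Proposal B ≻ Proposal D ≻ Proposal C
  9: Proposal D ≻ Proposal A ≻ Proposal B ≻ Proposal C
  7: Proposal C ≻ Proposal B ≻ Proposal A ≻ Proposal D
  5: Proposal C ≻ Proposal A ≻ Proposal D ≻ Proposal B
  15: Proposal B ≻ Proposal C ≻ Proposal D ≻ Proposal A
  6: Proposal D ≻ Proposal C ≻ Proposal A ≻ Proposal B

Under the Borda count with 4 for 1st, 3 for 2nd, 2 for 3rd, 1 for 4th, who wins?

Proposal A: 9×4 + 6×4 + 9×3 + 7×2 + 5×3 + 15×1 + 6×2 = 143
Proposal B: 9×2 + 6×3 + 9×2 + 7×3 + 5×1 + 15×4 + 6×1 = 146
Proposal C: 9×3 + 6×1 + 9×1 + 7×4 + 5×4 + 15×3 + 6×3 = 153
Proposal D: 9×1 + 6×2 + 9×4 + 7×1 + 5×2 + 15×2 + 6×4 = 128

Proposal C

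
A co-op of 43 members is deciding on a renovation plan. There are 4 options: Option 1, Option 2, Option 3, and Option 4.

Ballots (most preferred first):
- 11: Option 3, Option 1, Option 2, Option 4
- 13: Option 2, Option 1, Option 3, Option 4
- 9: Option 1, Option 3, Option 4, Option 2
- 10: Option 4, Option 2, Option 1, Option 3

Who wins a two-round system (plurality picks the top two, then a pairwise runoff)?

Option 2

Round 1 first-place votes: Option 1 9, Option 2 13, Option 3 11, Option 4 10. Option 2 and Option 3 advance.
Runoff: Option 2 is ranked above Option 3 on 23 ballots, Option 3 above Option 2 on 20.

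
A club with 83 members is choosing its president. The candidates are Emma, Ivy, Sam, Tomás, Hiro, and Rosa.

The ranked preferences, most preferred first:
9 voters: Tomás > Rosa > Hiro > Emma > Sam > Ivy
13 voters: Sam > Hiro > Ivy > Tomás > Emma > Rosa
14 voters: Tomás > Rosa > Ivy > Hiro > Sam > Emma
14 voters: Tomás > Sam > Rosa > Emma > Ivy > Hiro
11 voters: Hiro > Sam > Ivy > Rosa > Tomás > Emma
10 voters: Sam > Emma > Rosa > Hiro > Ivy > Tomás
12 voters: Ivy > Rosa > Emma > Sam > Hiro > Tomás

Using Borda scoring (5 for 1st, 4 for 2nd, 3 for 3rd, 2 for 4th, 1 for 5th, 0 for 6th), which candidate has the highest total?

Emma: 9×2 + 13×1 + 14×0 + 14×2 + 11×0 + 10×4 + 12×3 = 135
Ivy: 9×0 + 13×3 + 14×3 + 14×1 + 11×3 + 10×1 + 12×5 = 198
Sam: 9×1 + 13×5 + 14×1 + 14×4 + 11×4 + 10×5 + 12×2 = 262
Tomás: 9×5 + 13×2 + 14×5 + 14×5 + 11×1 + 10×0 + 12×0 = 222
Hiro: 9×3 + 13×4 + 14×2 + 14×0 + 11×5 + 10×2 + 12×1 = 194
Rosa: 9×4 + 13×0 + 14×4 + 14×3 + 11×2 + 10×3 + 12×4 = 234

Sam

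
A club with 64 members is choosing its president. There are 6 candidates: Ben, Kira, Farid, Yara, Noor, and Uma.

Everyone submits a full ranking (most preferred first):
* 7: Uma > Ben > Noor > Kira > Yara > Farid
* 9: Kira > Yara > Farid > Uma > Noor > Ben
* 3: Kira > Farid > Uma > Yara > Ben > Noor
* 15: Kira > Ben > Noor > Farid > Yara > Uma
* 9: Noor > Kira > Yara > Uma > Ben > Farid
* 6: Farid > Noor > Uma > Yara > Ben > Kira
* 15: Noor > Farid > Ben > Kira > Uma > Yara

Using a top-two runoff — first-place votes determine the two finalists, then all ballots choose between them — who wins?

Noor

Round 1 first-place votes: Ben 0, Kira 27, Farid 6, Yara 0, Noor 24, Uma 7. Kira and Noor advance.
Runoff: Kira is ranked above Noor on 27 ballots, Noor above Kira on 37.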